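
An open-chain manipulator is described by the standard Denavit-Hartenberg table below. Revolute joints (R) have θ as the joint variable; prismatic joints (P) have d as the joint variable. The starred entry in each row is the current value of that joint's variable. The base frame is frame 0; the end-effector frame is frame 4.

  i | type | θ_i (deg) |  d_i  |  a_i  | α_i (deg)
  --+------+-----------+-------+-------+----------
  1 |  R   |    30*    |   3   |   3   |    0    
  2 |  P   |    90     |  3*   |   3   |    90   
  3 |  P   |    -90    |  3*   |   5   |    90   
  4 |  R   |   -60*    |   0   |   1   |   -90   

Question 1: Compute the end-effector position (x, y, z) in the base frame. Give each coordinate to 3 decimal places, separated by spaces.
after link 1: o_1 = (2.5981, 1.5000, 3.0000)
after link 2: o_2 = (1.0981, 4.0981, 6.0000)
after link 3: o_3 = (3.6962, 5.5981, 1.0000)
after link 4: o_4 = (2.9462, 5.1651, 0.5000)

2.946 5.165 0.500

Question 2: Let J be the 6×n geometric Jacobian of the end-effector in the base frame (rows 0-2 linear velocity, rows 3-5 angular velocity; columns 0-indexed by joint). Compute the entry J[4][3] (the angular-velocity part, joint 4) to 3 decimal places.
-0.866

axis z_3 = (0.5000,-0.8660,-0.0000); lever o_n−o_3 = (-0.7500,-0.4330,-0.5000)
cross product → J_v[:, 3] = (0.4330,0.2500,-0.8660)
J_ω[:, 3] = z_3
entry J[4][3] = -0.8660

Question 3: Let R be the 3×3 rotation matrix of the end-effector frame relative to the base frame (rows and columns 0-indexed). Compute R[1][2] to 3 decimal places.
0.250

End-effector z-axis (col 2 of R) = (0.4330,0.2500,-0.8660)
R[1][2] = 0.2500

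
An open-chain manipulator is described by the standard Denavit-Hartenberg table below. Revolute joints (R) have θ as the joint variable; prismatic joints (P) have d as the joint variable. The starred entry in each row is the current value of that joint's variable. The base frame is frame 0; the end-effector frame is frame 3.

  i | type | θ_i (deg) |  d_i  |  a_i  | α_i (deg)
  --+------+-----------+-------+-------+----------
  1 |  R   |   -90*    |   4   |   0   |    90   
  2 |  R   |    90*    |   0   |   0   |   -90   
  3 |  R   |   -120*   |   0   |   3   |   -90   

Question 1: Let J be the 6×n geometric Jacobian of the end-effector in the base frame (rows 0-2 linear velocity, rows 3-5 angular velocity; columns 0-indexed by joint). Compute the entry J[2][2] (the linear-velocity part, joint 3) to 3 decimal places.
2.598

axis z_2 = (-0.0000,1.0000,0.0000); lever o_n−o_2 = (-2.5981,-0.0000,-1.5000)
cross product → J_v[:, 2] = (-1.5000,-0.0000,2.5981)
J_ω[:, 2] = z_2
entry J[2][2] = 2.5981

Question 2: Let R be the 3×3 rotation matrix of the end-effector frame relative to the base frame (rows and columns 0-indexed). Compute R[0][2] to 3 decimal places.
-0.500

End-effector z-axis (col 2 of R) = (-0.5000,-0.0000,0.8660)
R[0][2] = -0.5000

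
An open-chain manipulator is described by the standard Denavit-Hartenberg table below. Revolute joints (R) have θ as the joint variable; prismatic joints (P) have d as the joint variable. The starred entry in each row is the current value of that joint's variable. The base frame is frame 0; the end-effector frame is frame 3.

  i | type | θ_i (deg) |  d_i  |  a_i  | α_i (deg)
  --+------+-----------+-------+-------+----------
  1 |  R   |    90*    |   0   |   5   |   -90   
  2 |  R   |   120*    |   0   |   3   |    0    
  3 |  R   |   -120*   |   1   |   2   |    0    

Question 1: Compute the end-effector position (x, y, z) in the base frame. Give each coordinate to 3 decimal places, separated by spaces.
-1.000 5.500 -2.598

after link 1: o_1 = (0.0000, 5.0000, 0.0000)
after link 2: o_2 = (0.0000, 3.5000, -2.5981)
after link 3: o_3 = (-1.0000, 5.5000, -2.5981)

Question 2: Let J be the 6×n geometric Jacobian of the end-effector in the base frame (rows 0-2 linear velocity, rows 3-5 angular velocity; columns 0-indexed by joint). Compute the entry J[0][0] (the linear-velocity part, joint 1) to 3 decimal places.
-5.500

axis z_0 = ẑ; lever o_n−o_0 = (-1.0000,5.5000,-2.5981)
cross product → J_v[:, 0] = (-5.5000,-1.0000,0.0000)
J_ω[:, 0] = z_0
entry J[0][0] = -5.5000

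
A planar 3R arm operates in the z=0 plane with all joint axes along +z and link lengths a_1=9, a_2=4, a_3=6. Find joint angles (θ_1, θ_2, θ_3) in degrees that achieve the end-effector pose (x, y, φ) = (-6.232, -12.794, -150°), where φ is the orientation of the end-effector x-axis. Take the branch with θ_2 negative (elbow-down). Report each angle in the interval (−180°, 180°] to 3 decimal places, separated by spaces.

-72.074 -90.004 12.078

wrist centre = target − a_3·(cos φ, sin φ) = (-1.0358, -9.7940)
cos θ_2 = (96.9954−9²−4²)/(2·9·4) = -0.0001; θ_2 = -90.0036° (elbow-down)
β = atan2(-9.7940,-1.0358) = -96.0374°; ψ = atan2(-4.0000,8.9997) = -23.9631°
θ_1 = β − ψ = -72.0743°
θ_3 = φ − θ_1 − θ_2 = 12.0779° (wrapped to (-180°,180°])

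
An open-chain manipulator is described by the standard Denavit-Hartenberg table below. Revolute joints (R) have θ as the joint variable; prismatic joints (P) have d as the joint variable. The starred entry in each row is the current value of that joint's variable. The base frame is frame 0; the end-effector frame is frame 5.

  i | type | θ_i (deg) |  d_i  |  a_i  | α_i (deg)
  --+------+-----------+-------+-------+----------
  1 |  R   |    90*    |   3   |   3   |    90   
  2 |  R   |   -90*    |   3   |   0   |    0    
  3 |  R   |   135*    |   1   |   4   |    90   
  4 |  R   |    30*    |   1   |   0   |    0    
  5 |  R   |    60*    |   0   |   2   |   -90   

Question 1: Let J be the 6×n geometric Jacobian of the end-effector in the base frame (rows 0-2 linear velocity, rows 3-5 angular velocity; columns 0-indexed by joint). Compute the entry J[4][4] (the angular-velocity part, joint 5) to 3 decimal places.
0.707

axis z_4 = (0.0000,0.7071,-0.7071); lever o_n−o_4 = (2.0000,0.0000,0.0000)
cross product → J_v[:, 4] = (0.0000,-1.4142,-1.4142)
J_ω[:, 4] = z_4
entry J[4][4] = 0.7071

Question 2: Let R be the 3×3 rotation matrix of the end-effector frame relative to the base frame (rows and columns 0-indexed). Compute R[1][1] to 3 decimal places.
-0.707

End-effector y-axis (col 1 of R) = (-0.0000,-0.7071,0.7071)
R[1][1] = -0.7071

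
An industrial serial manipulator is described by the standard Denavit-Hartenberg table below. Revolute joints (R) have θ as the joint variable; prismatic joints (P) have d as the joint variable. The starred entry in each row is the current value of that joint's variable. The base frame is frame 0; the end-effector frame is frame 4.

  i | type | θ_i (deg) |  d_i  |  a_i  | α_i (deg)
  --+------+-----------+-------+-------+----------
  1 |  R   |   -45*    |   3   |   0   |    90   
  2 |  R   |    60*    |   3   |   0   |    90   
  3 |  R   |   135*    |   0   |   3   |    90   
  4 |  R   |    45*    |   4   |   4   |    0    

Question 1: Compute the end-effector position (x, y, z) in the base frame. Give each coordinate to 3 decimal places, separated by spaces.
after link 1: o_1 = (0.0000, 0.0000, 3.0000)
after link 2: o_2 = (-2.1213, -2.1213, 3.0000)
after link 3: o_3 = (-4.3713, -2.8713, 1.1629)
after link 4: o_4 = (-5.7606, -8.3105, 0.4661)

-5.761 -8.310 0.466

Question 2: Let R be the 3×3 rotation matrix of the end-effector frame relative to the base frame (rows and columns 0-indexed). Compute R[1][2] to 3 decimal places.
End-effector z-axis (col 2 of R) = (-0.2500,-0.7500,0.6124)
R[1][2] = -0.7500

-0.750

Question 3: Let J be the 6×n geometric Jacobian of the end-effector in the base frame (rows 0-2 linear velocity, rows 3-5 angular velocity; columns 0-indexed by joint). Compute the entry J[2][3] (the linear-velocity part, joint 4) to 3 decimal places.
axis z_3 = (-0.2500,-0.7500,0.6124); lever o_n−o_3 = (-1.3893,-5.4392,-0.6968)
cross product → J_v[:, 3] = (3.8534,-1.0249,0.3178)
J_ω[:, 3] = z_3
entry J[2][3] = 0.3178

0.318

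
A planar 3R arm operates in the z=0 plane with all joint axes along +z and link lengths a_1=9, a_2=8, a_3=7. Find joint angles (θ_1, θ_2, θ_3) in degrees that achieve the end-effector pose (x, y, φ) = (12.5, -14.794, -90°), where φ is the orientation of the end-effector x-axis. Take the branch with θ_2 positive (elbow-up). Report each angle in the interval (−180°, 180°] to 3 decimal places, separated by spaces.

wrist centre = target − a_3·(cos φ, sin φ) = (12.5000, -7.7940)
cos θ_2 = (216.9964−9²−8²)/(2·9·8) = 0.5000; θ_2 = 60.0016° (elbow-up)
β = atan2(-7.7940,12.5000) = -31.9444°; ψ = atan2(6.9283,12.9998) = 28.0556°
θ_1 = β − ψ = -60.0000°
θ_3 = φ − θ_1 − θ_2 = -90.0016° (wrapped to (-180°,180°])

-60.000 60.002 -90.002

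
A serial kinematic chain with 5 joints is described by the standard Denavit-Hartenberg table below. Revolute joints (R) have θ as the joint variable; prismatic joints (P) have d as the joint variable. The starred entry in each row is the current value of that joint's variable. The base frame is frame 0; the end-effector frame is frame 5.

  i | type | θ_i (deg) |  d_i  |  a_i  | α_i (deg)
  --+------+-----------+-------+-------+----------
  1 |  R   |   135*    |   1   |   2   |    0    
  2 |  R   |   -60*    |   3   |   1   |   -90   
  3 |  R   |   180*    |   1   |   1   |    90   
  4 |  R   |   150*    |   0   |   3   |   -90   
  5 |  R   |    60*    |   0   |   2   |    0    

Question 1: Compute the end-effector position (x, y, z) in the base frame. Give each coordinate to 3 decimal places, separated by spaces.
after link 1: o_1 = (-1.4142, 1.4142, 1.0000)
after link 2: o_2 = (-1.1554, 2.3801, 4.0000)
after link 3: o_3 = (-2.3801, 1.6730, 4.0000)
after link 4: o_4 = (-3.1566, 4.5708, 4.0000)
after link 5: o_5 = (-3.4154, 5.5367, 5.7321)

-3.415 5.537 5.732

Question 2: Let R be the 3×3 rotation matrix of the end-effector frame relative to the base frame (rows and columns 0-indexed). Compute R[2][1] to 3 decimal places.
0.500

End-effector y-axis (col 1 of R) = (0.2241,-0.8365,0.5000)
R[2][1] = 0.5000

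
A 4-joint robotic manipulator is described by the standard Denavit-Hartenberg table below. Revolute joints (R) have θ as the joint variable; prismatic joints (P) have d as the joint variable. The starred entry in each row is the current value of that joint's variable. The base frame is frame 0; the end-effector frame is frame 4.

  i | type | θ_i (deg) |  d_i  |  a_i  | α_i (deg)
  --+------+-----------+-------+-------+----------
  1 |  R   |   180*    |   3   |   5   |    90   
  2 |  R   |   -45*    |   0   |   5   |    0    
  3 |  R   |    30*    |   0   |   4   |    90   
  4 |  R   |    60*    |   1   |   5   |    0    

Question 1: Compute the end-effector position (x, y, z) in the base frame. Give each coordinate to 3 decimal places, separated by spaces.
after link 1: o_1 = (-5.0000, 0.0000, 3.0000)
after link 2: o_2 = (-8.5355, 0.0000, -0.5355)
after link 3: o_3 = (-12.3992, 0.0000, -1.5708)
after link 4: o_4 = (-14.5552, 4.3301, -3.1838)

-14.555 4.330 -3.184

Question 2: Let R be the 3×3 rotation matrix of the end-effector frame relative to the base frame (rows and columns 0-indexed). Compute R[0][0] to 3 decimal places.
End-effector x-axis (col 0 of R) = (-0.4830,0.8660,-0.1294)
R[0][0] = -0.4830

-0.483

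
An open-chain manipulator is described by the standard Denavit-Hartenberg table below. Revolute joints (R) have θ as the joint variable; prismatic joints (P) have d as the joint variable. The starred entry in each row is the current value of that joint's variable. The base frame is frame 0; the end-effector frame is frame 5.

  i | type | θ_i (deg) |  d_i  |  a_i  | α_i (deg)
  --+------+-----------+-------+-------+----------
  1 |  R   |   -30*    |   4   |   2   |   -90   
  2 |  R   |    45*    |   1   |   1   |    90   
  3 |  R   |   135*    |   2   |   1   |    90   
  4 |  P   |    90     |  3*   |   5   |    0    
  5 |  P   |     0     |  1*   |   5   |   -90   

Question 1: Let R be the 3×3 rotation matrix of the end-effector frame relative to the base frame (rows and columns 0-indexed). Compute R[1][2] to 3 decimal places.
-0.862

End-effector z-axis (col 2 of R) = (0.0795,-0.8624,-0.5000)
R[1][2] = -0.8624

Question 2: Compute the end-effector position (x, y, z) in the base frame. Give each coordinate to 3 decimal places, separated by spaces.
after link 1: o_1 = (1.7321, -1.0000, 4.0000)
after link 2: o_2 = (2.8444, -0.4875, 3.2929)
after link 3: o_3 = (3.9897, -0.3323, 5.2071)
after link 4: o_4 = (9.4113, -1.0129, 7.2426)
after link 5: o_5 = (13.2597, -2.4183, 10.2782)

13.260 -2.418 10.278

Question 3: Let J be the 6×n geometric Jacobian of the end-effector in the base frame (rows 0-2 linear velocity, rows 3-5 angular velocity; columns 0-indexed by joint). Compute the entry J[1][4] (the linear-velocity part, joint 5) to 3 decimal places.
prismatic axis z_4 = (0.7866,0.3624,-0.5000)
J_v[:, 4] = z_4; J_ω[:, 4] = (0,0,0)
entry J[1][4] = 0.3624

0.362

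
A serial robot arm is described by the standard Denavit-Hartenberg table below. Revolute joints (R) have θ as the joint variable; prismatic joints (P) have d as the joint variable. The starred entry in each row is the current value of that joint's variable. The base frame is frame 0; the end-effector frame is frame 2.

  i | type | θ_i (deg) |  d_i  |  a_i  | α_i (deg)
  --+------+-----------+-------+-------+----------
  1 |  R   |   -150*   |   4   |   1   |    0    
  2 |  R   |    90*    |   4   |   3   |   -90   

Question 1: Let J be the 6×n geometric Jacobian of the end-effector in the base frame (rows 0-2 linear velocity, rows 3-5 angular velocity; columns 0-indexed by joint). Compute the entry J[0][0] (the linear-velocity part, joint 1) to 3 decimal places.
axis z_0 = ẑ; lever o_n−o_0 = (0.6340,-3.0981,8.0000)
cross product → J_v[:, 0] = (3.0981,0.6340,-0.0000)
J_ω[:, 0] = z_0
entry J[0][0] = 3.0981

3.098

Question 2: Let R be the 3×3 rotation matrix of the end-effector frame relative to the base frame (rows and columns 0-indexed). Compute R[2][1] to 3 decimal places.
End-effector y-axis (col 1 of R) = (0.0000,0.0000,-1.0000)
R[2][1] = -1.0000

-1.000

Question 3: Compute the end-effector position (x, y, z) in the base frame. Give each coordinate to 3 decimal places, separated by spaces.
0.634 -3.098 8.000

after link 1: o_1 = (-0.8660, -0.5000, 4.0000)
after link 2: o_2 = (0.6340, -3.0981, 8.0000)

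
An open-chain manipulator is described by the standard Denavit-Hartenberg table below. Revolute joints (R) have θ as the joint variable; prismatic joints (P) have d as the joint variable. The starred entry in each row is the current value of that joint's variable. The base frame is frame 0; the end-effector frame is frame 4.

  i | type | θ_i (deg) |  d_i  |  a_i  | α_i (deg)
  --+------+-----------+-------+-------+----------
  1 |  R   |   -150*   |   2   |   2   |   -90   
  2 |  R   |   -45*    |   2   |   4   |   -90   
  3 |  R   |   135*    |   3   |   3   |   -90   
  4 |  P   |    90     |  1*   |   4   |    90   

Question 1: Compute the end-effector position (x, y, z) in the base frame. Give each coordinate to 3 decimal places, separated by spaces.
after link 1: o_1 = (-1.7321, -1.0000, 2.0000)
after link 2: o_2 = (-3.1815, -4.1463, 4.8284)
after link 3: o_3 = (-4.7803, -2.6198, 1.2071)
after link 4: o_4 = (-1.5442, -1.5680, 3.5355)

-1.544 -1.568 3.536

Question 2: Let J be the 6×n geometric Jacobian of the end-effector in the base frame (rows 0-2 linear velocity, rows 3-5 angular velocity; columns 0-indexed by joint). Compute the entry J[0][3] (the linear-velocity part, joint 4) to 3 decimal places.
prismatic axis z_3 = (0.7866,-0.3624,-0.5000)
J_v[:, 3] = z_3; J_ω[:, 3] = (0,0,0)
entry J[0][3] = 0.7866

0.787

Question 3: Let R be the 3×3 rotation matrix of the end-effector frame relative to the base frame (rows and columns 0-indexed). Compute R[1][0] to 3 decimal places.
0.354

End-effector x-axis (col 0 of R) = (0.6124,0.3536,0.7071)
R[1][0] = 0.3536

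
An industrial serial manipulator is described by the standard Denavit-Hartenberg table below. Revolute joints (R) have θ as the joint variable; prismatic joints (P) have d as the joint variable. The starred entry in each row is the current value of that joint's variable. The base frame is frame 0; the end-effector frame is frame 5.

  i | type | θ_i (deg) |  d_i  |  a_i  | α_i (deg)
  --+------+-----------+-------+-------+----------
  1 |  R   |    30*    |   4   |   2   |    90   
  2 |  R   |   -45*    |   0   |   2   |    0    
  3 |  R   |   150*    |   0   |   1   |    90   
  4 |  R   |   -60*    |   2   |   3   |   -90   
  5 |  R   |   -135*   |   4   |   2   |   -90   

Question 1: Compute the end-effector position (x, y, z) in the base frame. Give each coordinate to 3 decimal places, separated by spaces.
after link 1: o_1 = (1.7321, 1.0000, 4.0000)
after link 2: o_2 = (2.9568, 1.7071, 2.5858)
after link 3: o_3 = (2.7327, 1.5777, 3.5517)
after link 4: o_4 = (2.7704, 4.5995, 5.5182)
after link 5: o_5 = (4.9479, 2.1330, 8.5473)

4.948 2.133 8.547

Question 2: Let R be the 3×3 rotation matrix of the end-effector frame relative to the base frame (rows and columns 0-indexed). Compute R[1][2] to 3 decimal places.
0.826

End-effector z-axis (col 2 of R) = (0.2061,0.8261,0.5245)
R[1][2] = 0.8261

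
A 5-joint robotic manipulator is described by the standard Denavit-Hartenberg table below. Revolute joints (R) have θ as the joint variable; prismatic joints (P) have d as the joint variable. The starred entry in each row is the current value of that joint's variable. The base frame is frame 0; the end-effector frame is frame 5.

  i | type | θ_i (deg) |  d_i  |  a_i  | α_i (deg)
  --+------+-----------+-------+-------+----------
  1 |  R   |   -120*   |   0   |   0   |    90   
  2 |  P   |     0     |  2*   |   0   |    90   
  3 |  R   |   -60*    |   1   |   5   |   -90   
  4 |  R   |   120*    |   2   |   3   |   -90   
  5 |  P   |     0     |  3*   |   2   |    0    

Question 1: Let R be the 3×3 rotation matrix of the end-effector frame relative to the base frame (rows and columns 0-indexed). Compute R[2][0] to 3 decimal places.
End-effector x-axis (col 0 of R) = (-0.2500,0.4330,0.8660)
R[2][0] = 0.8660

0.866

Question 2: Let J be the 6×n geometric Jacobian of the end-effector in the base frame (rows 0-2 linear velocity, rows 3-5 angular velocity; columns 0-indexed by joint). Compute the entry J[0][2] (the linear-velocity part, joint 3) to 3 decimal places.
-0.915

axis z_2 = (-0.0000,0.0000,-1.0000); lever o_n−o_2 = (-1.7811,-0.9151,1.8301)
cross product → J_v[:, 2] = (-0.9151,1.7811,0.0000)
J_ω[:, 2] = z_2
entry J[0][2] = -0.9151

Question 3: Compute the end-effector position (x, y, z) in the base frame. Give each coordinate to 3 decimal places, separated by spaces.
after link 1: o_1 = (0.0000, 0.0000, 0.0000)
after link 2: o_2 = (-1.7321, 1.0000, 0.0000)
after link 3: o_3 = (0.7679, -3.3301, -1.0000)
after link 4: o_4 = (-1.7141, -3.0311, 1.5981)
after link 5: o_5 = (-3.5131, 0.0849, 1.8301)

-3.513 0.085 1.830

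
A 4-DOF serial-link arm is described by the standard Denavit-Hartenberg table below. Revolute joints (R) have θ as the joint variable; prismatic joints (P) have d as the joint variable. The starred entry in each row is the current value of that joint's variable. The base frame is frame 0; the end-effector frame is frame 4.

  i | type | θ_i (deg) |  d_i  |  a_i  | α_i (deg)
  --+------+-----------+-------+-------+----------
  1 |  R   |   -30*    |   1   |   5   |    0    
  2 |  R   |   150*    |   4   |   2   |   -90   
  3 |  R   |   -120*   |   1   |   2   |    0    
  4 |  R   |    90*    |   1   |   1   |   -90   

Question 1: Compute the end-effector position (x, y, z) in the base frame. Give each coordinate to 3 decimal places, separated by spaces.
1.665 -1.884 7.232

after link 1: o_1 = (4.3301, -2.5000, 1.0000)
after link 2: o_2 = (3.3301, -0.7679, 5.0000)
after link 3: o_3 = (2.9641, -2.1340, 6.7321)
after link 4: o_4 = (1.6651, -1.8840, 7.2321)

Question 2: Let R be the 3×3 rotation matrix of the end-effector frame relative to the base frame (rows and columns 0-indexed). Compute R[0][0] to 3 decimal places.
End-effector x-axis (col 0 of R) = (-0.4330,0.7500,0.5000)
R[0][0] = -0.4330

-0.433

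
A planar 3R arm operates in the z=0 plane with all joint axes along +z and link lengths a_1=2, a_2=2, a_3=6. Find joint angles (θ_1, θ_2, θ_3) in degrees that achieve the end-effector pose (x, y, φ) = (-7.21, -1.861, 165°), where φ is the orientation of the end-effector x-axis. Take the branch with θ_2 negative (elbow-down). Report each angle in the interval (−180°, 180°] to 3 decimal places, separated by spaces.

-89.998 -45.014 -59.988

wrist centre = target − a_3·(cos φ, sin φ) = (-1.4144, -3.4139)
cos θ_2 = (13.6555−2²−2²)/(2·2·2) = 0.7069; θ_2 = -45.0141° (elbow-down)
β = atan2(-3.4139,-1.4144) = -112.5051°; ψ = atan2(-1.4146,3.4139) = -22.5070°
θ_1 = β − ψ = -89.9981°
θ_3 = φ − θ_1 − θ_2 = -59.9879° (wrapped to (-180°,180°])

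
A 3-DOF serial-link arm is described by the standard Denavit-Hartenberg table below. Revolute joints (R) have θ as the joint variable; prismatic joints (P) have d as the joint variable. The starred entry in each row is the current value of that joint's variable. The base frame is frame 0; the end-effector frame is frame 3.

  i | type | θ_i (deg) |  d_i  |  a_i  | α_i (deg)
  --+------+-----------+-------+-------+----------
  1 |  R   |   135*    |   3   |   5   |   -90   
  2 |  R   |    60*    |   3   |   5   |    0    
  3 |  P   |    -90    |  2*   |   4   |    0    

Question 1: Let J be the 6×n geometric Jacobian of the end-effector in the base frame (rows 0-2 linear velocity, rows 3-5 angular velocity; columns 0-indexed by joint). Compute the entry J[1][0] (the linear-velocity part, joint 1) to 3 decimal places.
-11.288

axis z_0 = ẑ; lever o_n−o_0 = (-11.2883,4.2173,0.6699)
cross product → J_v[:, 0] = (-4.2173,-11.2883,0.0000)
J_ω[:, 0] = z_0
entry J[1][0] = -11.2883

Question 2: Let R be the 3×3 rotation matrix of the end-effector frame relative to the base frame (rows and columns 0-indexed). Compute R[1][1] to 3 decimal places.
End-effector y-axis (col 1 of R) = (-0.3536,0.3536,-0.8660)
R[1][1] = 0.3536

0.354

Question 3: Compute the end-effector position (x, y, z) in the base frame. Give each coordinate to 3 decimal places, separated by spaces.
-11.288 4.217 0.670

after link 1: o_1 = (-3.5355, 3.5355, 3.0000)
after link 2: o_2 = (-7.4246, 3.1820, -1.3301)
after link 3: o_3 = (-11.2883, 4.2173, 0.6699)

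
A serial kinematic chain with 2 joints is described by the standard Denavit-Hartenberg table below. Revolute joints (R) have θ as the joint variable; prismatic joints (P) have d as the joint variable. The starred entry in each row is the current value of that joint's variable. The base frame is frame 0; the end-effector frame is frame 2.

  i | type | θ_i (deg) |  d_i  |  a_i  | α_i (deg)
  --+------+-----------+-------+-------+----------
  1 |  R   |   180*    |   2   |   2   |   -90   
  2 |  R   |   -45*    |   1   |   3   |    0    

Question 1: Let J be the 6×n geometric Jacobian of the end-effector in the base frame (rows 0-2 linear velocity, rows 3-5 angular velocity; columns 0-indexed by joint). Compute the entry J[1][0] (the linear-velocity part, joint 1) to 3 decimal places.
-4.121

axis z_0 = ẑ; lever o_n−o_0 = (-4.1213,-1.0000,4.1213)
cross product → J_v[:, 0] = (1.0000,-4.1213,0.0000)
J_ω[:, 0] = z_0
entry J[1][0] = -4.1213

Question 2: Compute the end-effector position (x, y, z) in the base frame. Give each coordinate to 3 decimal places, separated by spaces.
-4.121 -1.000 4.121

after link 1: o_1 = (-2.0000, 0.0000, 2.0000)
after link 2: o_2 = (-4.1213, -1.0000, 4.1213)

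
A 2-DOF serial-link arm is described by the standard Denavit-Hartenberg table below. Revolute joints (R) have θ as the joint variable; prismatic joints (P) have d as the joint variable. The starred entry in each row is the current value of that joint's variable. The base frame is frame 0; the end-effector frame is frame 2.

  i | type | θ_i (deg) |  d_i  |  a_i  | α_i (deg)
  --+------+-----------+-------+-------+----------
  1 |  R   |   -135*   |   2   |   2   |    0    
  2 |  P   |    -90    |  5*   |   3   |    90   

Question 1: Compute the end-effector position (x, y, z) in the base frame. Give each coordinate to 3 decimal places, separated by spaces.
after link 1: o_1 = (-1.4142, -1.4142, 2.0000)
after link 2: o_2 = (-3.5355, 0.7071, 7.0000)

-3.536 0.707 7.000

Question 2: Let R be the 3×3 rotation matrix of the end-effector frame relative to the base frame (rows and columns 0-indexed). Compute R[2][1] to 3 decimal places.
1.000

End-effector y-axis (col 1 of R) = (-0.0000,-0.0000,1.0000)
R[2][1] = 1.0000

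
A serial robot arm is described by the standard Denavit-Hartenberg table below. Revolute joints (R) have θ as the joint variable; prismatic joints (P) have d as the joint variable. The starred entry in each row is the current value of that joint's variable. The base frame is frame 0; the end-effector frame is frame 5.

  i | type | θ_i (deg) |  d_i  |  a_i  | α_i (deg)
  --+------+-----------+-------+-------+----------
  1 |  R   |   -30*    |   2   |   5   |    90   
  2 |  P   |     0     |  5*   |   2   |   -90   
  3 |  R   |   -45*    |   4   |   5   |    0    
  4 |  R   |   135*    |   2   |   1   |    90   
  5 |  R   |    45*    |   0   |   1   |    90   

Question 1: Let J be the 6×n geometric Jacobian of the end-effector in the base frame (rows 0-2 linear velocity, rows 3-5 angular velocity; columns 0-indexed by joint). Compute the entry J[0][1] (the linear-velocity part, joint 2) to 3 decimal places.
prismatic axis z_1 = (-0.5000,-0.8660,0.0000)
J_v[:, 1] = z_1; J_ω[:, 1] = (0,0,0)
entry J[0][1] = -0.5000

-0.500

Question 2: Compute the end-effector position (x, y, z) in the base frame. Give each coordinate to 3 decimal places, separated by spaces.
after link 1: o_1 = (4.3301, -2.5000, 2.0000)
after link 2: o_2 = (3.5622, -7.8301, 2.0000)
after link 3: o_3 = (4.8563, -12.6598, 6.0000)
after link 4: o_4 = (5.3563, -11.7937, 8.0000)
after link 5: o_5 = (5.7098, -11.1814, 8.7071)

5.710 -11.181 8.707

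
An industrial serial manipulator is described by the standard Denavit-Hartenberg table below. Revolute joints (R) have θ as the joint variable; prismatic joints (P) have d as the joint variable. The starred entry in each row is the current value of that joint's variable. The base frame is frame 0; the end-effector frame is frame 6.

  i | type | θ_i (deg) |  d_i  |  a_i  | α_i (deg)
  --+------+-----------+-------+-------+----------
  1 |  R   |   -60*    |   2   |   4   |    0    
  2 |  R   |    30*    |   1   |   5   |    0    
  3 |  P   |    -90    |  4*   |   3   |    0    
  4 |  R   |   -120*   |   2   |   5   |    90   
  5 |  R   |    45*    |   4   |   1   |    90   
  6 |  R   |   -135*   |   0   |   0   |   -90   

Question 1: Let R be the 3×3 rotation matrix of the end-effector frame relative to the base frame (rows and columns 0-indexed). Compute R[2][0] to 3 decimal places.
End-effector x-axis (col 0 of R) = (-0.3624,-0.7866,-0.5000)
R[2][0] = -0.5000

-0.500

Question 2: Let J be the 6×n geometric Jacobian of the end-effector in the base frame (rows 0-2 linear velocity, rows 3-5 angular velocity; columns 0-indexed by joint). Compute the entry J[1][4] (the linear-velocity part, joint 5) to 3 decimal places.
axis z_4 = (0.8660,0.5000,0.0000); lever o_n−o_4 = (3.1105,2.6124,0.7071)
cross product → J_v[:, 4] = (0.3536,-0.6124,0.7071)
J_ω[:, 4] = z_4
entry J[1][4] = -0.6124

-0.612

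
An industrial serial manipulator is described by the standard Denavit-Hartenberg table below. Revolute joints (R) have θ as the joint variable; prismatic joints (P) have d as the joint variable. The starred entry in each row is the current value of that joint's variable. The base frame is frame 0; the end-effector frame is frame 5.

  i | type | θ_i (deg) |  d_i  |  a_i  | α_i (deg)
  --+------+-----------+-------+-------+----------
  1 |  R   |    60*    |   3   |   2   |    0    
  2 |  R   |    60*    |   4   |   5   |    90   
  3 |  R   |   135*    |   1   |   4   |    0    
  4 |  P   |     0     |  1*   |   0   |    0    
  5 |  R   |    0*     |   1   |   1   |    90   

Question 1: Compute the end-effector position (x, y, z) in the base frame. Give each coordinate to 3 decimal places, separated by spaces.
2.866 4.500 10.536

after link 1: o_1 = (1.0000, 1.7321, 3.0000)
after link 2: o_2 = (-1.5000, 6.0622, 7.0000)
after link 3: o_3 = (0.7802, 4.1127, 9.8284)
after link 4: o_4 = (1.6463, 4.6127, 9.8284)
after link 5: o_5 = (2.8658, 4.5003, 10.5355)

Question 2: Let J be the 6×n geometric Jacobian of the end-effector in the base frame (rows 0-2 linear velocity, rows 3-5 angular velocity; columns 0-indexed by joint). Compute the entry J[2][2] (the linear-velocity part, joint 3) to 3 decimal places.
-3.536

axis z_2 = (0.8660,0.5000,0.0000); lever o_n−o_2 = (4.3658,-1.5619,3.5355)
cross product → J_v[:, 2] = (1.7678,-3.0619,-3.5355)
J_ω[:, 2] = z_2
entry J[2][2] = -3.5355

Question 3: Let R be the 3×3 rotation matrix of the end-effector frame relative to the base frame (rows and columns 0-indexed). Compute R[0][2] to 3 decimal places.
-0.354

End-effector z-axis (col 2 of R) = (-0.3536,0.6124,0.7071)
R[0][2] = -0.3536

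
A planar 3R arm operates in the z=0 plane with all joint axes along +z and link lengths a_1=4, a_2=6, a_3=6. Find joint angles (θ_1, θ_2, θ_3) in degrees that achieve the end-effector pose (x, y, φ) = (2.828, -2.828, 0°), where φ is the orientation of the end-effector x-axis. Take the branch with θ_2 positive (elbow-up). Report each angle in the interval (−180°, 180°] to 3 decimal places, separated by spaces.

wrist centre = target − a_3·(cos φ, sin φ) = (-3.1720, -2.8280)
cos θ_2 = (18.0592−4²−6²)/(2·4·6) = -0.7071; θ_2 = 134.9995° (elbow-up)
β = atan2(-2.8280,-3.1720) = -138.2814°; ψ = atan2(4.2427,-0.2426) = 93.2727°
θ_1 = β − ψ = -231.5541°
θ_3 = φ − θ_1 − θ_2 = 96.5546° (wrapped to (-180°,180°])

128.446 135.000 96.555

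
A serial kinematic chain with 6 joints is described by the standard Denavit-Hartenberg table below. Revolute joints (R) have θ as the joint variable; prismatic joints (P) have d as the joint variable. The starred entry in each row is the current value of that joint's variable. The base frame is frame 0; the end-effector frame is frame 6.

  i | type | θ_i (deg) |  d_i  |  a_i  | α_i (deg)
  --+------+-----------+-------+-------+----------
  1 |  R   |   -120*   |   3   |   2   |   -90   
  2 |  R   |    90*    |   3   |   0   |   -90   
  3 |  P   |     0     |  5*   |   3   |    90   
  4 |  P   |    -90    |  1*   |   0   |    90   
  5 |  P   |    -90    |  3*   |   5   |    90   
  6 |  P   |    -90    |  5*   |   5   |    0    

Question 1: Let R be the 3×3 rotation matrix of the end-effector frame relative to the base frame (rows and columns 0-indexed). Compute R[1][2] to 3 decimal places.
End-effector z-axis (col 2 of R) = (0.5000,0.8660,0.0000)
R[1][2] = 0.8660

0.866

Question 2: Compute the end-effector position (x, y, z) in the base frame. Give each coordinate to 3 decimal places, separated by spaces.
after link 1: o_1 = (-1.0000, -1.7321, 3.0000)
after link 2: o_2 = (1.5981, -3.2321, 3.0000)
after link 3: o_3 = (4.0981, 1.0981, -0.0000)
after link 4: o_4 = (4.9641, 0.5981, -0.0000)
after link 5: o_5 = (0.6340, 3.0981, 3.0000)
after link 6: o_6 = (3.1340, 7.4282, -2.0000)

3.134 7.428 -2.000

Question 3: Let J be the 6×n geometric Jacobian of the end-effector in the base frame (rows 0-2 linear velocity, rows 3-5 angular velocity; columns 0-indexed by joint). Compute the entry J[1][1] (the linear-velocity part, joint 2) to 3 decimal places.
4.330

axis z_1 = (0.8660,-0.5000,0.0000); lever o_n−o_1 = (4.1340,9.1603,-5.0000)
cross product → J_v[:, 1] = (2.5000,4.3301,10.0000)
J_ω[:, 1] = z_1
entry J[1][1] = 4.3301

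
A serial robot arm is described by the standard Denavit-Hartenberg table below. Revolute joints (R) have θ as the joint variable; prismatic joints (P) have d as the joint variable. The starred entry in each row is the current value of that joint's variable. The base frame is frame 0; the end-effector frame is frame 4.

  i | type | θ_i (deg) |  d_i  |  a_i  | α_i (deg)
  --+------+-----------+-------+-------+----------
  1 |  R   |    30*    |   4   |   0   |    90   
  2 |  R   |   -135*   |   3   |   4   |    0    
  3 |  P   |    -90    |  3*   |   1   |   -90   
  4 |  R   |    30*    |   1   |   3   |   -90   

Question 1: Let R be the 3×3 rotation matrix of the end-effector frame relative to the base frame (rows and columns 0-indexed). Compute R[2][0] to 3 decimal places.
0.612

End-effector x-axis (col 0 of R) = (-0.7803,0.1268,0.6124)
R[2][0] = 0.6124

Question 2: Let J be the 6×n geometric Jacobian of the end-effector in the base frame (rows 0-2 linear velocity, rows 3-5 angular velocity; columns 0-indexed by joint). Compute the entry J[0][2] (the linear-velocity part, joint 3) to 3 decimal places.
0.500

prismatic axis z_2 = (0.5000,-0.8660,0.0000)
J_v[:, 2] = z_2; J_ω[:, 2] = (0,0,0)
entry J[0][2] = 0.5000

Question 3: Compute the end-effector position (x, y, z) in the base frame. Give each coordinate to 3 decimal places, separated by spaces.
after link 1: o_1 = (0.0000, 0.0000, 4.0000)
after link 2: o_2 = (-0.9495, -4.0123, 1.1716)
after link 3: o_3 = (-0.0619, -6.9639, 1.8787)
after link 4: o_4 = (-3.0152, -6.9370, 3.0087)

-3.015 -6.937 3.009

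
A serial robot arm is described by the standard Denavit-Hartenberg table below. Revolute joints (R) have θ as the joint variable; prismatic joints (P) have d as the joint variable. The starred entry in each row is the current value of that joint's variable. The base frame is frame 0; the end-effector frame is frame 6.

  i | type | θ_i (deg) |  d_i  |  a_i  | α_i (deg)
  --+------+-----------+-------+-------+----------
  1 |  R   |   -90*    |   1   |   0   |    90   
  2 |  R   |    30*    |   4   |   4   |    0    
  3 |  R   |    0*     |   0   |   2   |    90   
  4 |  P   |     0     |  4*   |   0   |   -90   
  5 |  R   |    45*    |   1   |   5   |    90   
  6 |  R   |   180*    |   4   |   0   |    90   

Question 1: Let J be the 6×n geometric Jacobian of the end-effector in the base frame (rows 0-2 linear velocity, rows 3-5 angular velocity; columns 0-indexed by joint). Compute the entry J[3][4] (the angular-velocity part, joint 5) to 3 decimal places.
axis z_4 = (-1.0000,-0.0000,0.0000); lever o_n−o_4 = (-1.0000,-5.1578,3.7944)
cross product → J_v[:, 4] = (0.0000,3.7944,5.1578)
J_ω[:, 4] = z_4
entry J[3][4] = -1.0000

-1.000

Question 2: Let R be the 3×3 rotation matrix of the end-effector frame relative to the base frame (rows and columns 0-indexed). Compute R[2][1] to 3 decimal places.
-0.259

End-effector y-axis (col 1 of R) = (0.0000,-0.9659,-0.2588)
R[2][1] = -0.2588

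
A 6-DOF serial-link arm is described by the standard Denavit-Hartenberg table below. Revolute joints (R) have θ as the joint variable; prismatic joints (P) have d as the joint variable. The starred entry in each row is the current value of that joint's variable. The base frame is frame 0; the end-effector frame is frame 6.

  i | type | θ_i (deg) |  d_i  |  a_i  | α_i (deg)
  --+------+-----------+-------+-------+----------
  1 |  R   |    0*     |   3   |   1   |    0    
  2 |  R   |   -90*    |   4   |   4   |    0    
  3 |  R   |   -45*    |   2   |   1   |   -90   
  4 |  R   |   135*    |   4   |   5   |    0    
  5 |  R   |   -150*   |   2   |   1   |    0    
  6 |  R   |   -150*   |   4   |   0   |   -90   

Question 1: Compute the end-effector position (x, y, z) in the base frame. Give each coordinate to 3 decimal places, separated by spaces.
9.181 -9.961 5.723

after link 1: o_1 = (1.0000, 0.0000, 3.0000)
after link 2: o_2 = (1.0000, -4.0000, 7.0000)
after link 3: o_3 = (0.2929, -4.7071, 9.0000)
after link 4: o_4 = (5.6213, -5.0355, 5.4645)
after link 5: o_5 = (6.3525, -7.1328, 5.7233)
after link 6: o_6 = (9.1809, -9.9612, 5.7233)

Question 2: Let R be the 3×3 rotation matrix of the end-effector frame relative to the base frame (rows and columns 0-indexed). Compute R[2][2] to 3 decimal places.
0.966

End-effector z-axis (col 2 of R) = (-0.1830,-0.1830,0.9659)
R[2][2] = 0.9659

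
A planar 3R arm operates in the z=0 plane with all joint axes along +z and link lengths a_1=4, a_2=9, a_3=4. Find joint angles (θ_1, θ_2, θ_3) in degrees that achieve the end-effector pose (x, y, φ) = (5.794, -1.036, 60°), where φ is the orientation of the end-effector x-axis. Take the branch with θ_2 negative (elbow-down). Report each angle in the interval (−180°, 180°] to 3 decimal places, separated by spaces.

80.272 -150.001 129.729

wrist centre = target − a_3·(cos φ, sin φ) = (3.7940, -4.5001)
cos θ_2 = (34.6454−4²−9²)/(2·4·9) = -0.8660; θ_2 = -150.0013° (elbow-down)
β = atan2(-4.5001,3.7940) = -49.8660°; ψ = atan2(-4.4998,-3.7943) = -130.1382°
θ_1 = β − ψ = 80.2722°
θ_3 = φ − θ_1 − θ_2 = 129.7291° (wrapped to (-180°,180°])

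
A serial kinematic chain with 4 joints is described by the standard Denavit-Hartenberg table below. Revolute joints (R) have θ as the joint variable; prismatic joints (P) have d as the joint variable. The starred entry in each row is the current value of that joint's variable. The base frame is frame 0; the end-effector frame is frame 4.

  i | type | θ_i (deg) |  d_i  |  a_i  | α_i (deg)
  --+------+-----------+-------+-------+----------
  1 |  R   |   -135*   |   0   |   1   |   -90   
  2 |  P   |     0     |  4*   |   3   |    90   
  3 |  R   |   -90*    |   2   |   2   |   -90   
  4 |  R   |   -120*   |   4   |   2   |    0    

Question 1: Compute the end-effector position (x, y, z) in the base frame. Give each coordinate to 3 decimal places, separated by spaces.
-3.536 -7.778 3.732

after link 1: o_1 = (-0.7071, -0.7071, 0.0000)
after link 2: o_2 = (0.0000, -5.6569, 0.0000)
after link 3: o_3 = (-1.4142, -4.2426, 2.0000)
after link 4: o_4 = (-3.5355, -7.7782, 3.7321)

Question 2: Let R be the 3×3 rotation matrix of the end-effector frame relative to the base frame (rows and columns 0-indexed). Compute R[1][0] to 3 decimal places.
End-effector x-axis (col 0 of R) = (0.3536,-0.3536,0.8660)
R[1][0] = -0.3536

-0.354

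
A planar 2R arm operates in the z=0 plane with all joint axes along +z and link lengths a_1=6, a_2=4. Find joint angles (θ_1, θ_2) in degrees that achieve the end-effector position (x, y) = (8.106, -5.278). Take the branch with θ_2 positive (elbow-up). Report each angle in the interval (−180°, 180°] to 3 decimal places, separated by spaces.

cos θ_2 = (93.5645−6²−4²)/(2·6·4) = 0.8659; θ_2 = 30.0112° (elbow-up)
β = atan2(-5.2780,8.1060) = -33.0691°; ψ = atan2(2.0007,9.4637) = 11.9369°
θ_1 = β − ψ = -45.0059°

-45.006 30.011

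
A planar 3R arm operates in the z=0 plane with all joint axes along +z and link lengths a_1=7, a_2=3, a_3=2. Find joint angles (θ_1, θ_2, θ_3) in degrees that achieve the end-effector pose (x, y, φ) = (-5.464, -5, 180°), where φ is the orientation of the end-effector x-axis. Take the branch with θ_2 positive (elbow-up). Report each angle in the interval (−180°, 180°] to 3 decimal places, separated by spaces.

wrist centre = target − a_3·(cos φ, sin φ) = (-3.4640, -5.0000)
cos θ_2 = (36.9993−7²−3²)/(2·7·3) = -0.5000; θ_2 = 120.0011° (elbow-up)
β = atan2(-5.0000,-3.4640) = -124.7142°; ψ = atan2(2.5980,5.4999) = 25.2850°
θ_1 = β − ψ = -149.9992°
θ_3 = φ − θ_1 − θ_2 = -150.0019° (wrapped to (-180°,180°])

-149.999 120.001 -150.002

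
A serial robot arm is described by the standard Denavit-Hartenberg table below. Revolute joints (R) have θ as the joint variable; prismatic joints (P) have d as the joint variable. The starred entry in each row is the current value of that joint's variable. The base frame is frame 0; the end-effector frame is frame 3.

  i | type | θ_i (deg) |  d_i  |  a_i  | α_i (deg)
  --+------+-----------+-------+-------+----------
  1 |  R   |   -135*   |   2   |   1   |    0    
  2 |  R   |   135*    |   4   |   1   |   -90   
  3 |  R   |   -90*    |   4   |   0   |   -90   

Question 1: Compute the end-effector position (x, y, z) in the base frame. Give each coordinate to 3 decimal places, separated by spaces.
after link 1: o_1 = (-0.7071, -0.7071, 2.0000)
after link 2: o_2 = (0.2929, -0.7071, 6.0000)
after link 3: o_3 = (0.2929, 3.2929, 6.0000)

0.293 3.293 6.000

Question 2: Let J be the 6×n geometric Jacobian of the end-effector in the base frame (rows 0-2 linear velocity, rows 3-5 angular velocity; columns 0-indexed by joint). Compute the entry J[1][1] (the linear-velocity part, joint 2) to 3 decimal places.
axis z_1 = (0.0000,0.0000,1.0000); lever o_n−o_1 = (1.0000,4.0000,4.0000)
cross product → J_v[:, 1] = (-4.0000,1.0000,0.0000)
J_ω[:, 1] = z_1
entry J[1][1] = 1.0000

1.000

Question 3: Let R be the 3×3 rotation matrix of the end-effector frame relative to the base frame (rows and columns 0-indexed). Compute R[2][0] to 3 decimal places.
End-effector x-axis (col 0 of R) = (0.0000,-0.0000,1.0000)
R[2][0] = 1.0000

1.000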